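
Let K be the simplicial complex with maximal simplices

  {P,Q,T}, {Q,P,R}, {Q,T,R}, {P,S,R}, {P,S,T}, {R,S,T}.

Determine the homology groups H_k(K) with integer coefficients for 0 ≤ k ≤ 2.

H_0 ≅ Z,  H_1 = 0,  H_2 ≅ Z.

Order the vertices as P < Q < R < S < T. Listing each simplex with vertices in this order, K has dimension 2 with simplices:

  0-simplices (5): P, Q, R, S, T
  1-simplices (9): PQ, PR, PS, PT, QR, QT, RS, RT, ST
  2-simplices (6): PQR, PQT, PRS, PST, QRT, RST

giving chain groups C_0 ≅ Z^5, C_1 ≅ Z^9, C_2 ≅ Z^6.

∂_1: C_1 → C_0 is given by ∂[p,q] = [q] − [p]. For instance
  ∂PS = S − P.
The 5×9 boundary matrix has rank 4 and Smith normal form diag(1,1,1,1).

Boundary ∂_2: C_2 → C_1 acts by ∂[p,q,r] = [q,r] − [p,r] + [p,q]. For instance
  ∂QRT = RT − QT + QR,
  ∂PQT = QT − PT + PQ.
The 9×6 boundary matrix has rank 5 and Smith normal form diag(1,1,1,1,1).

Computing H_k = (kernel of ∂_k) / (image of ∂_{k+1}):

  H_0: rank C_0 − rank ∂_1 = 5 − 4 = 1, and the invariant factors of ∂_1 are all 1, so H_0 = Z.
  H_1: rank ker ∂_1 − rank ∂_2 = (9 − 4) − 5 = 0, and the invariant factors of ∂_2 are all 1, so H_1 = 0.
  H_2: rank ker ∂_2 − rank ∂_3 = (6 − 5) − 0 = 1, and there is no ∂_3, so H_2 = Z.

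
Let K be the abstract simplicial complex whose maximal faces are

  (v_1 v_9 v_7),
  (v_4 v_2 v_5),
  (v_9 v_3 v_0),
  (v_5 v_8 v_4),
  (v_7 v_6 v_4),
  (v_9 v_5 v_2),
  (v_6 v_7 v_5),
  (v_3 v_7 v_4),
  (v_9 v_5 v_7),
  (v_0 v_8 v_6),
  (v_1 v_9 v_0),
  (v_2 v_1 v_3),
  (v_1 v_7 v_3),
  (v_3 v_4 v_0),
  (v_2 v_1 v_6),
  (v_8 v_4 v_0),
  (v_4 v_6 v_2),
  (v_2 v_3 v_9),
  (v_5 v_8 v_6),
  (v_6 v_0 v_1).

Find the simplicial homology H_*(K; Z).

H_0 = Z,  H_1 = Z ⊕ Z/2,  H_2 = 0.

Fix the vertex order v_0 < v_1 < v_2 < v_3 < v_4 < v_5 < v_6 < v_7 < v_8 < v_9 and write every simplex with vertices in increasing order. Then dim K = 2 and the simplices of K are:

  0-simplices (10): [v_0], [v_1], [v_2], [v_3], [v_4], [v_5], [v_6], [v_7], [v_8], [v_9]
  1-simplices (30): (30 of them)
  2-simplices (20): (20 of them)

so the chain groups are C_0 ≅ Z^10, C_1 ≅ Z^30, C_2 ≅ Z^20.

∂_1: C_1 → C_0 is given by ∂[p,q] = [q] − [p].
As a 10×30 matrix over Z this has rank 9, with invariant factors (1,1,1,1,1,1,1,1,1).

Boundary ∂_2: C_2 → C_1 acts by ∂[p,q,r] = [q,r] − [p,r] + [p,q]. For instance
  ∂[v_0,v_3,v_4] = [v_3,v_4] − [v_0,v_4] + [v_0,v_3],
  ∂[v_2,v_3,v_9] = [v_3,v_9] − [v_2,v_9] + [v_2,v_3].
As a 30×20 matrix over Z this has rank 20, with invariant factors (1,1,1,1,1,1,1,1,1,1,1,1,1,1,1,1,1,1,1,2).

Reading off H_k = ker ∂_k / im ∂_{k+1}:

  H_0: rank C_0 − rank ∂_1 = 10 − 9 = 1, and the invariant factors of ∂_1 are all 1, so H_0 = Z.
  H_1: rank ker ∂_1 − rank ∂_2 = (30 − 9) − 20 = 1, and ∂_2 has invariant factor 2 > 1, so H_1 = Z ⊕ Z/2.
  H_2: rank ker ∂_2 − rank ∂_3 = (20 − 20) − 0 = 0, and there is no ∂_3, so H_2 = 0.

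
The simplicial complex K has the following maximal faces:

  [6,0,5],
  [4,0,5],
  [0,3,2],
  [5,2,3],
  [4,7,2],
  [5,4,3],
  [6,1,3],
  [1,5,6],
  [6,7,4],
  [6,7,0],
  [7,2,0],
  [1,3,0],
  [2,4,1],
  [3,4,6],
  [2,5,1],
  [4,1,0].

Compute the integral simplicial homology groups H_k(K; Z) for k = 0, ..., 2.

Order the vertices as 0 < 1 < 2 < 3 < 4 < 5 < 6 < 7. Listing each simplex with vertices in this order, K has dimension 2 with simplices:

  0-simplices (8): [0], [1], [2], [3], [4], [5], [6], [7]
  1-simplices (24): (24 of them)
  2-simplices (16): [0,1,3], [0,1,4], [0,2,3], [0,2,7], [0,4,5], [0,5,6], [0,6,7], [1,2,4], [1,2,5], [1,3,6], [1,5,6], [2,3,5], [2,4,7], [3,4,5], [3,4,6], [4,6,7]

so the chain groups are C_0 ≅ Z^8, C_1 ≅ Z^24, C_2 ≅ Z^16.

The boundary map ∂_1: C_1 → C_0 maps an edge to its endpoints' difference, ∂[p,q] = q − p. For instance
  ∂[3,4] = [4] − [3].
As a 8×24 matrix over Z this has rank 7, with invariant factors (1,1,1,1,1,1,1).

Boundary ∂_2: C_2 → C_1 maps a triangle to the signed sum of its edges. For instance
  ∂[3,4,5] = [4,5] − [3,5] + [3,4],
  ∂[0,2,3] = [2,3] − [0,3] + [0,2].
The 24×16 boundary matrix has rank 15 and Smith normal form diag(1,1,1,1,1,1,1,1,1,1,1,1,1,1,1).

Now H_k = ker ∂_k / im ∂_{k+1}, so:

  H_0: rank C_0 − rank ∂_1 = 8 − 7 = 1, and the invariant factors of ∂_1 are all 1, so H_0 = Z.
  H_1: rank ker ∂_1 − rank ∂_2 = (24 − 7) − 15 = 2, and the invariant factors of ∂_2 are all 1, so H_1 = Z^2.
  H_2: rank ker ∂_2 − rank ∂_3 = (16 − 15) − 0 = 1, and there is no ∂_3, so H_2 = Z.

(K is a triangulation of the torus T^2.)

H_0 = Z,  H_1 = Z^2,  H_2 = Z.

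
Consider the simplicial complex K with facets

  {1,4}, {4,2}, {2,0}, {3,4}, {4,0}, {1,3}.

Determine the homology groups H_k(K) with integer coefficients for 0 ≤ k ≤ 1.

H_0 = Z,  H_1 = Z^2.

We work with the vertex ordering 0 < 1 < 2 < 3 < 4. The simplices of K, each written with vertices in increasing order, are:

  0-simplices (5): [0], [1], [2], [3], [4]
  1-simplices (6): [0,2], [0,4], [1,3], [1,4], [2,4], [3,4]

Hence C_0 ≅ Z^5, C_1 ≅ Z^6.

∂_1: C_1 → C_0 maps an edge to its endpoints' difference, ∂[p,q] = q − p.
The 5×6 boundary matrix has rank 4 and Smith normal form diag(1,1,1,1).

Reading off H_k = ker ∂_k / im ∂_{k+1}:

  H_0: rank C_0 − rank ∂_1 = 5 − 4 = 1, and the invariant factors of ∂_1 are all 1, so H_0 = Z.
  H_1: rank ker ∂_1 − rank ∂_2 = (6 − 4) − 0 = 2, and there is no ∂_2, so H_1 = Z^2.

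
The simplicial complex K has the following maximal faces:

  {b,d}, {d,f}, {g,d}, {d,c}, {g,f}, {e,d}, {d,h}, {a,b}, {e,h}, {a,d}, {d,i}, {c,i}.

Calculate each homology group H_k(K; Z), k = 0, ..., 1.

H_0 = Z,  H_1 = Z^4.

Take the total order a < b < c < d < e < f < g < h < i on the vertex set. Then K (dimension 1) consists of the simplices:

  0-simplices (9): a, b, c, d, e, f, g, h, i
  1-simplices (12): ab, ad, bd, cd, ci, de, df, dg, dh, di, eh, fg

Hence C_0 ≅ Z^9, C_1 ≅ Z^12.

The boundary map ∂_1: C_1 → C_0 sends each edge [p,q] (with p < q) to q − p. For instance
  ∂df = f − d.
As a 9×12 matrix over Z this has rank 8, with invariant factors (1,1,1,1,1,1,1,1).

Reading off H_k = ker ∂_k / im ∂_{k+1}:

  H_0: rank C_0 − rank ∂_1 = 9 − 8 = 1, and the invariant factors of ∂_1 are all 1, so H_0 ≅ Z.
  H_1: rank ker ∂_1 − rank ∂_2 = (12 − 8) − 0 = 4, and there is no ∂_2, so H_1 ≅ Z^4.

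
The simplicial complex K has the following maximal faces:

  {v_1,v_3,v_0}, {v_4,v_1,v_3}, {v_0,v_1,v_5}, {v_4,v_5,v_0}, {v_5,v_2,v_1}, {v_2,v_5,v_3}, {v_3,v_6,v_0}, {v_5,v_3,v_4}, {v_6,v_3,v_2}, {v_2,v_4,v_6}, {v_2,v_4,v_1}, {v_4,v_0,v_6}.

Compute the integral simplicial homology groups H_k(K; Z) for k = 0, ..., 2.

We work with the vertex ordering v_0 < v_1 < v_2 < v_3 < v_4 < v_5 < v_6. The simplices of K, each written with vertices in increasing order, are:

  0-simplices (7): [v_0], [v_1], [v_2], [v_3], [v_4], [v_5], [v_6]
  1-simplices (18): (18 of them)
  2-simplices (12): (12 of them)

giving chain groups C_0 ≅ Z^7, C_1 ≅ Z^18, C_2 ≅ Z^12.

The boundary map ∂_1: C_1 → C_0 is given by ∂[p,q] = [q] − [p].
The 7×18 boundary matrix has rank 6 and Smith normal form diag(1,1,1,1,1,1).

∂_2: C_2 → C_1 sends each 2-simplex [p,q,r] to [q,r] − [p,r] + [p,q]. For instance
  ∂[v_3,v_4,v_5] = [v_4,v_5] − [v_3,v_5] + [v_3,v_4],
  ∂[v_2,v_3,v_5] = [v_3,v_5] − [v_2,v_5] + [v_2,v_3].
As a 18×12 matrix over Z this has rank 12, with invariant factors (1,1,1,1,1,1,1,1,1,1,1,2).

From H_k ≅ ker(∂_k) / im(∂_{k+1}) we obtain:

  H_0: rank C_0 − rank ∂_1 = 7 − 6 = 1, and the invariant factors of ∂_1 are all 1, so H_0 = Z.
  H_1: rank ker ∂_1 − rank ∂_2 = (18 − 6) − 12 = 0, and ∂_2 has invariant factor 2 > 1, so H_1 = Z/2Z.
  H_2: rank ker ∂_2 − rank ∂_3 = (12 − 12) − 0 = 0, and there is no ∂_3, so H_2 = 0.

H_0 ≅ Z,  H_1 ≅ Z/2Z,  H_2 = 0.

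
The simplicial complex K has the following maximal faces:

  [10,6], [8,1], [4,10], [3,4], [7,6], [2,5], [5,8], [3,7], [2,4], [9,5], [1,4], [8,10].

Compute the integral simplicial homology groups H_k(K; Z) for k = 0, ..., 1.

Order the vertices as 1 < 2 < 3 < 4 < 5 < 6 < 7 < 8 < 9 < 10. Listing each simplex with vertices in this order, K has dimension 1 with simplices:

  0-simplices (10): [1], [2], [3], [4], [5], [6], [7], [8], [9], [10]
  1-simplices (12): [1,4], [1,8], [2,4], [2,5], [3,4], [3,7], [4,10], [5,8], [5,9], [6,7], [6,10], [8,10]

Hence C_0 ≅ Z^10, C_1 ≅ Z^12.

The boundary map ∂_1: C_1 → C_0 maps an edge to its endpoints' difference, ∂[p,q] = q − p. For instance
  ∂[1,4] = [4] − [1].
The 10×12 boundary matrix has rank 9 and Smith normal form diag(1,1,1,1,1,1,1,1,1).

Reading off H_k = ker ∂_k / im ∂_{k+1}:

  H_0: rank C_0 − rank ∂_1 = 10 − 9 = 1, and the invariant factors of ∂_1 are all 1, so H_0 ≅ Z.
  H_1: rank ker ∂_1 − rank ∂_2 = (12 − 9) − 0 = 3, and there is no ∂_2, so H_1 ≅ Z^3.

H_0 ≅ Z,  H_1 ≅ Z^3.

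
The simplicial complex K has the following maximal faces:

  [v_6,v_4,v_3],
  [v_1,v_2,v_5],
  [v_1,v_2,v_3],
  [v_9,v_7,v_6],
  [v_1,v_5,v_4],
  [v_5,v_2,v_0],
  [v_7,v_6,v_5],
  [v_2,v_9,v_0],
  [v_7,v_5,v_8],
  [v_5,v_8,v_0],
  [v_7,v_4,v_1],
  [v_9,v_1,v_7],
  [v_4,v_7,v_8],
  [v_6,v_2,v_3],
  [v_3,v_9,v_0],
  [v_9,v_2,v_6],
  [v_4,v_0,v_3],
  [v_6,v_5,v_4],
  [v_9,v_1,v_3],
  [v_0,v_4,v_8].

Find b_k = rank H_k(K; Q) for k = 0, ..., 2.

b_0 = 1, b_1 = 1, b_2 = 0.

Take the total order v_0 < v_1 < v_2 < v_3 < v_4 < v_5 < v_6 < v_7 < v_8 < v_9 on the vertex set. Then K (dimension 2) consists of the simplices:

  0-simplices (10): [v_0], [v_1], [v_2], [v_3], [v_4], [v_5], [v_6], [v_7], [v_8], [v_9]
  1-simplices (30): (30 of them)
  2-simplices (20): (20 of them)

Hence C_0 ≅ Z^10, C_1 ≅ Z^30, C_2 ≅ Z^20.

The boundary map ∂_1: C_1 → C_0 maps an edge to its endpoints' difference, ∂[p,q] = q − p. For instance
  ∂[v_0,v_4] = [v_4] − [v_0].
The 10×30 boundary matrix has rank 9 and Smith normal form diag(1,1,1,1,1,1,1,1,1).

Boundary ∂_2: C_2 → C_1 acts by ∂[p,q,r] = [q,r] − [p,r] + [p,q]. For instance
  ∂[v_0,v_2,v_9] = [v_2,v_9] − [v_0,v_9] + [v_0,v_2],
  ∂[v_0,v_3,v_9] = [v_3,v_9] − [v_0,v_9] + [v_0,v_3].
As a 30×20 matrix over Z this has rank 20, with invariant factors (1,1,1,1,1,1,1,1,1,1,1,1,1,1,1,1,1,1,1,2).

Now H_k = ker ∂_k / im ∂_{k+1}, so:

  H_0: rank C_0 − rank ∂_1 = 10 − 9 = 1, and the invariant factors of ∂_1 are all 1, so H_0 = Z.
  H_1: rank ker ∂_1 − rank ∂_2 = (30 − 9) − 20 = 1, and ∂_2 has invariant factor 2 > 1, so H_1 = Z ⊕ Z/2Z.
  H_2: rank ker ∂_2 − rank ∂_3 = (20 − 20) − 0 = 0, and there is no ∂_3, so H_2 = 0.

(K is a triangulation of the Klein bottle.)

Hence the Betti numbers are b_0 = 1, b_1 = 1, b_2 = 0.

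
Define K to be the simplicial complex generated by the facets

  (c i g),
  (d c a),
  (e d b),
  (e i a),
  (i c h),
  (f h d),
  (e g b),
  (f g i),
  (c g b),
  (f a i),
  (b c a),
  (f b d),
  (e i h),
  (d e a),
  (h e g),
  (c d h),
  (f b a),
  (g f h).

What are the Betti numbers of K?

b_0 = 1, b_1 = 1, b_2 = 0.

Take the total order a < b < c < d < e < f < g < h < i on the vertex set. Then K (dimension 2) consists of the simplices:

  0-simplices (9): a, b, c, d, e, f, g, h, i
  1-simplices (27): ab, ac, ad, ae, af, ai, bc, bd, be, bf, bg, cd, cg, ch, ci, de, df, dh, eg, eh, ei, fg, fh, fi, gh, gi, hi
  2-simplices (18): abc, abf, acd, ade, aei, afi, bcg, bde, bdf, beg, cdh, cgi, chi, dfh, egh, ehi, fgh, fgi

so the chain groups are C_0 ≅ Z^9, C_1 ≅ Z^27, C_2 ≅ Z^18.

Boundary ∂_1: C_1 → C_0 is given by ∂[p,q] = [q] − [p]. For instance
  ∂ci = i − c.
As a 9×27 matrix over Z this has rank 8, with invariant factors (1,1,1,1,1,1,1,1).

Boundary ∂_2: C_2 → C_1 maps a triangle to the signed sum of its edges. For instance
  ∂afi = fi − ai + af,
  ∂bdf = df − bf + bd.
As a 27×18 matrix over Z this has rank 18, with invariant factors (1,1,1,1,1,1,1,1,1,1,1,1,1,1,1,1,1,2).

From H_k ≅ ker(∂_k) / im(∂_{k+1}) we obtain:

  H_0: rank C_0 − rank ∂_1 = 9 − 8 = 1, and the invariant factors of ∂_1 are all 1, so H_0 ≅ Z.
  H_1: rank ker ∂_1 − rank ∂_2 = (27 − 8) − 18 = 1, and ∂_2 has invariant factor 2 > 1, so H_1 ≅ Z ⊕ Z/2.
  H_2: rank ker ∂_2 − rank ∂_3 = (18 − 18) − 0 = 0, and there is no ∂_3, so H_2 ≅ 0.

Hence the Betti numbers are b_0 = 1, b_1 = 1, b_2 = 0.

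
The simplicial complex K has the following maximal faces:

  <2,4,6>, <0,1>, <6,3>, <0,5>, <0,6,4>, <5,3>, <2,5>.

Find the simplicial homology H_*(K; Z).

We work with the vertex ordering 0 < 1 < 2 < 3 < 4 < 5 < 6. The simplices of K, each written with vertices in increasing order, are:

  0-simplices (7): [0], [1], [2], [3], [4], [5], [6]
  1-simplices (10): [0,1], [0,4], [0,5], [0,6], [2,4], [2,5], [2,6], [3,5], [3,6], [4,6]
  2-simplices (2): [0,4,6], [2,4,6]

Hence C_0 ≅ Z^7, C_1 ≅ Z^10, C_2 ≅ Z^2.

The boundary map ∂_1: C_1 → C_0 maps an edge to its endpoints' difference, ∂[p,q] = q − p. For instance
  ∂[0,5] = [5] − [0].
As a 7×10 matrix over Z this has rank 6, with invariant factors (1,1,1,1,1,1).

The boundary map ∂_2: C_2 → C_1 maps a triangle to the signed sum of its edges. For instance
  ∂[2,4,6] = [4,6] − [2,6] + [2,4],
  ∂[0,4,6] = [4,6] − [0,6] + [0,4].
The 10×2 boundary matrix has rank 2 and Smith normal form diag(1,1).

Reading off H_k = ker ∂_k / im ∂_{k+1}:

  H_0: rank C_0 − rank ∂_1 = 7 − 6 = 1, and the invariant factors of ∂_1 are all 1, so H_0 ≅ Z.
  H_1: rank ker ∂_1 − rank ∂_2 = (10 − 6) − 2 = 2, and the invariant factors of ∂_2 are all 1, so H_1 ≅ Z^2.
  H_2: rank ker ∂_2 − rank ∂_3 = (2 − 2) − 0 = 0, and there is no ∂_3, so H_2 ≅ 0.

H_0 ≅ Z,  H_1 ≅ Z^2,  H_2 = 0.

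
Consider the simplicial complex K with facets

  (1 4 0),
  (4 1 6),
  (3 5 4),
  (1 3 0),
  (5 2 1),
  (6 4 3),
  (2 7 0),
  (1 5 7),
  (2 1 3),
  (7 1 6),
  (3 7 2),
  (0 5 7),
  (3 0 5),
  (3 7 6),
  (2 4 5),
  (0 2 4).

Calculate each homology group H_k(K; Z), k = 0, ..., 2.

Order the vertices as 0 < 1 < 2 < 3 < 4 < 5 < 6 < 7. Listing each simplex with vertices in this order, K has dimension 2 with simplices:

  0-simplices (8): [0], [1], [2], [3], [4], [5], [6], [7]
  1-simplices (24): (24 of them)
  2-simplices (16): [0,1,3], [0,1,4], [0,2,4], [0,2,7], [0,3,5], [0,5,7], [1,2,3], [1,2,5], [1,4,6], [1,5,7], [1,6,7], [2,3,7], [2,4,5], [3,4,5], [3,4,6], [3,6,7]

so the chain groups are C_0 ≅ Z^8, C_1 ≅ Z^24, C_2 ≅ Z^16.

Boundary ∂_1: C_1 → C_0 is given by ∂[p,q] = [q] − [p]. For instance
  ∂[2,7] = [7] − [2].
The resulting 8×24 matrix has rank 7, and its Smith normal form has invariant factors (1,1,1,1,1,1,1).

The boundary map ∂_2: C_2 → C_1 acts by ∂[p,q,r] = [q,r] − [p,r] + [p,q]. For instance
  ∂[1,4,6] = [4,6] − [1,6] + [1,4],
  ∂[3,6,7] = [6,7] − [3,7] + [3,6].
This gives a 24×16 integer matrix of rank 15; reducing to Smith normal form yields diagonal entries (1,1,1,1,1,1,1,1,1,1,1,1,1,1,1).

Reading off H_k = ker ∂_k / im ∂_{k+1}:

  H_0: rank C_0 − rank ∂_1 = 8 − 7 = 1, and the invariant factors of ∂_1 are all 1, so H_0 ≅ Z.
  H_1: rank ker ∂_1 − rank ∂_2 = (24 − 7) − 15 = 2, and the invariant factors of ∂_2 are all 1, so H_1 ≅ Z^2.
  H_2: rank ker ∂_2 − rank ∂_3 = (16 − 15) − 0 = 1, and there is no ∂_3, so H_2 ≅ Z.

(K is a triangulation of the torus T^2.)

H_0 = Z,  H_1 = Z^2,  H_2 = Z.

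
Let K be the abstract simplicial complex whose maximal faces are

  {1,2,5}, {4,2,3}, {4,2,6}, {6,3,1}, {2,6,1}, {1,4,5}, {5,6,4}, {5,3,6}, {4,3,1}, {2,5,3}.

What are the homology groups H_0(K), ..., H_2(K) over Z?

Take the total order 1 < 2 < 3 < 4 < 5 < 6 on the vertex set. Then K (dimension 2) consists of the simplices:

  0-simplices (6): [1], [2], [3], [4], [5], [6]
  1-simplices (15): [1,2], [1,3], [1,4], [1,5], [1,6], [2,3], [2,4], [2,5], [2,6], [3,4], [3,5], [3,6], [4,5], [4,6], [5,6]
  2-simplices (10): [1,2,5], [1,2,6], [1,3,4], [1,3,6], [1,4,5], [2,3,4], [2,3,5], [2,4,6], [3,5,6], [4,5,6]

so the chain groups are C_0 ≅ Z^6, C_1 ≅ Z^15, C_2 ≅ Z^10.

The boundary map ∂_1: C_1 → C_0 is given by ∂[p,q] = [q] − [p].
The resulting 6×15 matrix has rank 5, and its Smith normal form has invariant factors (1,1,1,1,1).

Boundary ∂_2: C_2 → C_1 maps a triangle to the signed sum of its edges. For instance
  ∂[2,3,5] = [3,5] − [2,5] + [2,3],
  ∂[1,4,5] = [4,5] − [1,5] + [1,4].
This gives a 15×10 integer matrix of rank 10; reducing to Smith normal form yields diagonal entries (1,1,1,1,1,1,1,1,1,2).

From H_k ≅ ker(∂_k) / im(∂_{k+1}) we obtain:

  H_0: rank C_0 − rank ∂_1 = 6 − 5 = 1, and the invariant factors of ∂_1 are all 1, so H_0 ≅ Z.
  H_1: rank ker ∂_1 − rank ∂_2 = (15 − 5) − 10 = 0, and ∂_2 has invariant factor 2 > 1, so H_1 ≅ Z_2.
  H_2: rank ker ∂_2 − rank ∂_3 = (10 − 10) − 0 = 0, and there is no ∂_3, so H_2 ≅ 0.

As a check, the Euler characteristic is 6 − 15 + 10 = 1, which agrees with 1 − 0 + 0 = 1.

H_0 ≅ Z,  H_1 ≅ Z_2,  H_2 = 0.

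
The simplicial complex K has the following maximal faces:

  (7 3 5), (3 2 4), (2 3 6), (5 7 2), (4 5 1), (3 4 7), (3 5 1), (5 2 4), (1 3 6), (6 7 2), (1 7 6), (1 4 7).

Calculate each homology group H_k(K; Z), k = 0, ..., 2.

Fix the vertex order 1 < 2 < 3 < 4 < 5 < 6 < 7 and write every simplex with vertices in increasing order. Then dim K = 2 and the simplices of K are:

  0-simplices (7): [1], [2], [3], [4], [5], [6], [7]
  1-simplices (18): [1,3], [1,4], [1,5], [1,6], [1,7], [2,3], [2,4], [2,5], [2,6], [2,7], [3,4], [3,5], [3,6], [3,7], [4,5], [4,7], [5,7], [6,7]
  2-simplices (12): [1,3,5], [1,3,6], [1,4,5], [1,4,7], [1,6,7], [2,3,4], [2,3,6], [2,4,5], [2,5,7], [2,6,7], [3,4,7], [3,5,7]

so the chain groups are C_0 ≅ Z^7, C_1 ≅ Z^18, C_2 ≅ Z^12.

Boundary ∂_1: C_1 → C_0 maps an edge to its endpoints' difference, ∂[p,q] = q − p. For instance
  ∂[4,7] = [7] − [4].
The 7×18 boundary matrix has rank 6 and Smith normal form diag(1,1,1,1,1,1).

Boundary ∂_2: C_2 → C_1 maps a triangle to the signed sum of its edges. For instance
  ∂[3,5,7] = [5,7] − [3,7] + [3,5],
  ∂[1,4,5] = [4,5] − [1,5] + [1,4].
As a 18×12 matrix over Z this has rank 12, with invariant factors (1,1,1,1,1,1,1,1,1,1,1,2).

From H_k ≅ ker(∂_k) / im(∂_{k+1}) we obtain:

  H_0: rank C_0 − rank ∂_1 = 7 − 6 = 1, and the invariant factors of ∂_1 are all 1, so H_0 = Z.
  H_1: rank ker ∂_1 − rank ∂_2 = (18 − 6) − 12 = 0, and ∂_2 has invariant factor 2 > 1, so H_1 = Z/2.
  H_2: rank ker ∂_2 − rank ∂_3 = (12 − 12) − 0 = 0, and there is no ∂_3, so H_2 = 0.

As a check, the Euler characteristic is 7 − 18 + 12 = 1, which agrees with 1 − 0 + 0 = 1.
(K is a triangulation of the real projective plane RP^2.)

H_0 ≅ Z,  H_1 ≅ Z/2,  H_2 = 0.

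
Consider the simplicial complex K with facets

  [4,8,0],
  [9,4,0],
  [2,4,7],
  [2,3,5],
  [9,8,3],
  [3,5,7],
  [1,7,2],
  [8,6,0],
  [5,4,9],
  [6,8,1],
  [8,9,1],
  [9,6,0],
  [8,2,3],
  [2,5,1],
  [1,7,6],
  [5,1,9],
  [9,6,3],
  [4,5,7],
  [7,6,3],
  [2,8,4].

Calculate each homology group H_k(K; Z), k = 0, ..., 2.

Fix the vertex order 0 < 1 < 2 < 3 < 4 < 5 < 6 < 7 < 8 < 9 and write every simplex with vertices in increasing order. Then dim K = 2 and the simplices of K are:

  0-simplices (10): [0], [1], [2], [3], [4], [5], [6], [7], [8], [9]
  1-simplices (30): (30 of them)
  2-simplices (20): (20 of them)

Hence C_0 ≅ Z^10, C_1 ≅ Z^30, C_2 ≅ Z^20.

The boundary map ∂_1: C_1 → C_0 is given by ∂[p,q] = [q] − [p]. For instance
  ∂[3,8] = [8] − [3].
As a 10×30 matrix over Z this has rank 9, with invariant factors (1,1,1,1,1,1,1,1,1).

Boundary ∂_2: C_2 → C_1 sends each 2-simplex [p,q,r] to [q,r] − [p,r] + [p,q]. For instance
  ∂[1,2,5] = [2,5] − [1,5] + [1,2],
  ∂[0,4,9] = [4,9] − [0,9] + [0,4].
As a 30×20 matrix over Z this has rank 20, with invariant factors (1,1,1,1,1,1,1,1,1,1,1,1,1,1,1,1,1,1,1,2).

From H_k ≅ ker(∂_k) / im(∂_{k+1}) we obtain:

  H_0: rank C_0 − rank ∂_1 = 10 − 9 = 1, and the invariant factors of ∂_1 are all 1, so H_0 = Z.
  H_1: rank ker ∂_1 − rank ∂_2 = (30 − 9) − 20 = 1, and ∂_2 has invariant factor 2 > 1, so H_1 = Z ⊕ Z/2Z.
  H_2: rank ker ∂_2 − rank ∂_3 = (20 − 20) − 0 = 0, and there is no ∂_3, so H_2 = 0.

As a check, the Euler characteristic is 10 − 30 + 20 = 0, which agrees with 1 − 1 + 0 = 0.

H_0 ≅ Z,  H_1 ≅ Z ⊕ Z/2Z,  H_2 = 0.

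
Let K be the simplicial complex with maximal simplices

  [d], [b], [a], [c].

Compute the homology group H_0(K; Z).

H_0 ≅ Z^4.

Order the vertices as a < b < c < d. Listing each simplex with vertices in this order, K has dimension 0 with simplices:

  0-simplices (4): a, b, c, d

giving chain groups C_0 ≅ Z^4.

From H_k ≅ ker(∂_k) / im(∂_{k+1}) we obtain:

  H_0: rank C_0 − rank ∂_1 = 4 − 0 = 4, and there is no ∂_1, so H_0 = Z^4.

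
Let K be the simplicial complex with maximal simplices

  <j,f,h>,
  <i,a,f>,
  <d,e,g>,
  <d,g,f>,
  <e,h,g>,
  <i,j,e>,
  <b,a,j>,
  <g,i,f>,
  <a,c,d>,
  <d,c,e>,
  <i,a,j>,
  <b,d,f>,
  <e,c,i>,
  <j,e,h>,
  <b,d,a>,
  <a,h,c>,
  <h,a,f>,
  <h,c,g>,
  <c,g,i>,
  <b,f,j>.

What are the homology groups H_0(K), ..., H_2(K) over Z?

H_0 ≅ Z,  H_1 ≅ Z × Z/2,  H_2 = 0.

K has 10 vertices, 30 edges, 20 triangles.
rank ∂_0 = 0, rank ∂_1 = 9 ⇒ b_0 = 10 − 0 − 9 = 1; all invariant factors of ∂_1 are 1 so no torsion. So H_0 ≅ Z.
rank ∂_1 = 9, rank ∂_2 = 20 ⇒ b_1 = 30 − 9 − 20 = 1; ∂_2 has invariant factor(s) [2] giving torsion. So H_1 ≅ Z × Z/2.
rank ∂_2 = 20, rank ∂_3 = 0 ⇒ b_2 = 20 − 20 − 0 = 0. So H_2 ≅ 0.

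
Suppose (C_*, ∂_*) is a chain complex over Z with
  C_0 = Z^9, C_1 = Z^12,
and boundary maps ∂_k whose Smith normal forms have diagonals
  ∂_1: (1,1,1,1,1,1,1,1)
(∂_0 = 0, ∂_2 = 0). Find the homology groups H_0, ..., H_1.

H_0 = Z,  H_1 = Z^4.

H_0: b_0 = 9 − 0 − 8 = 1; torsion from ∂_1 factors > 1: none. So H_0 = Z.
H_1: b_1 = 12 − 8 − 0 = 4; torsion from ∂_2 factors > 1: none. So H_1 = Z^4.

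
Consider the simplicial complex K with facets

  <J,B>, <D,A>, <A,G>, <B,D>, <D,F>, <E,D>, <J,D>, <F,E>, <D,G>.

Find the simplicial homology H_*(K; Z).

Fix the vertex order A < B < D < E < F < G < J and write every simplex with vertices in increasing order. Then dim K = 1 and the simplices of K are:

  0-simplices (7): A, B, D, E, F, G, J
  1-simplices (9): AD, AG, BD, BJ, DE, DF, DG, DJ, EF

so the chain groups are C_0 ≅ Z^7, C_1 ≅ Z^9.

∂_1: C_1 → C_0 is given by ∂[p,q] = [q] − [p]. For instance
  ∂AG = G − A.
As a 7×9 matrix over Z this has rank 6, with invariant factors (1,1,1,1,1,1).

Computing H_k = (kernel of ∂_k) / (image of ∂_{k+1}):

  H_0: rank C_0 − rank ∂_1 = 7 − 6 = 1, and the invariant factors of ∂_1 are all 1, so H_0 = Z.
  H_1: rank ker ∂_1 − rank ∂_2 = (9 − 6) − 0 = 3, and there is no ∂_2, so H_1 = Z^3.

H_0 = Z,  H_1 = Z^3.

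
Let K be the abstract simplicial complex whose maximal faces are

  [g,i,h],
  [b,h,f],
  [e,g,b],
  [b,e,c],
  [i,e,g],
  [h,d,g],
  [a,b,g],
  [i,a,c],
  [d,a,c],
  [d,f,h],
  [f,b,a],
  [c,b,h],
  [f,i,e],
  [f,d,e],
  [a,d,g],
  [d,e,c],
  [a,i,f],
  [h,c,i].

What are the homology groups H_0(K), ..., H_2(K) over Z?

Order the vertices as a < b < c < d < e < f < g < h < i. Listing each simplex with vertices in this order, K has dimension 2 with simplices:

  0-simplices (9): a, b, c, d, e, f, g, h, i
  1-simplices (27): ab, ac, ad, af, ag, ai, bc, be, bf, bg, bh, cd, ce, ch, ci, de, df, dg, dh, ef, eg, ei, fh, fi, gh, gi, hi
  2-simplices (18): abf, abg, acd, aci, adg, afi, bce, bch, beg, bfh, cde, chi, def, dfh, dgh, efi, egi, ghi

so the chain groups are C_0 ≅ Z^9, C_1 ≅ Z^27, C_2 ≅ Z^18.

Boundary ∂_1: C_1 → C_0 sends each edge [p,q] (with p < q) to q − p. For instance
  ∂bh = h − b.
This gives a 9×27 integer matrix of rank 8; reducing to Smith normal form yields diagonal entries (1,1,1,1,1,1,1,1).

∂_2: C_2 → C_1 sends each 2-simplex [p,q,r] to [q,r] − [p,r] + [p,q]. For instance
  ∂ghi = hi − gi + gh,
  ∂dfh = fh − dh + df.
The resulting 27×18 matrix has rank 17, and its Smith normal form has invariant factors (1,1,1,1,1,1,1,1,1,1,1,1,1,1,1,1,1).

From H_k ≅ ker(∂_k) / im(∂_{k+1}) we obtain:

  H_0: rank C_0 − rank ∂_1 = 9 − 8 = 1, and the invariant factors of ∂_1 are all 1, so H_0 ≅ Z.
  H_1: rank ker ∂_1 − rank ∂_2 = (27 − 8) − 17 = 2, and the invariant factors of ∂_2 are all 1, so H_1 ≅ Z^2.
  H_2: rank ker ∂_2 − rank ∂_3 = (18 − 17) − 0 = 1, and there is no ∂_3, so H_2 ≅ Z.

As a check, the Euler characteristic is 9 − 27 + 18 = 0, which agrees with 1 − 2 + 1 = 0.

H_0 = Z,  H_1 = Z^2,  H_2 = Z.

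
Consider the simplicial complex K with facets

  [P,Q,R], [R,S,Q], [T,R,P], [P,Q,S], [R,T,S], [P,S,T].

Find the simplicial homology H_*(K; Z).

H_0 = Z,  H_1 = 0,  H_2 = Z.

Fix the vertex order P < Q < R < S < T and write every simplex with vertices in increasing order. Then dim K = 2 and the simplices of K are:

  0-simplices (5): P, Q, R, S, T
  1-simplices (9): PQ, PR, PS, PT, QR, QS, RS, RT, ST
  2-simplices (6): PQR, PQS, PRT, PST, QRS, RST

giving chain groups C_0 ≅ Z^5, C_1 ≅ Z^9, C_2 ≅ Z^6.

∂_1: C_1 → C_0 sends each edge [p,q] (with p < q) to q − p. For instance
  ∂ST = T − S.
The resulting 5×9 matrix has rank 4, and its Smith normal form has invariant factors (1,1,1,1).

Boundary ∂_2: C_2 → C_1 acts by ∂[p,q,r] = [q,r] − [p,r] + [p,q]. For instance
  ∂QRS = RS − QS + QR,
  ∂PQR = QR − PR + PQ.
The 9×6 boundary matrix has rank 5 and Smith normal form diag(1,1,1,1,1).

Reading off H_k = ker ∂_k / im ∂_{k+1}:

  H_0: rank C_0 − rank ∂_1 = 5 − 4 = 1, and the invariant factors of ∂_1 are all 1, so H_0 = Z.
  H_1: rank ker ∂_1 − rank ∂_2 = (9 − 4) − 5 = 0, and the invariant factors of ∂_2 are all 1, so H_1 = 0.
  H_2: rank ker ∂_2 − rank ∂_3 = (6 − 5) − 0 = 1, and there is no ∂_3, so H_2 = Z.

As a check, the Euler characteristic is 5 − 9 + 6 = 2, which agrees with 1 − 0 + 1 = 2.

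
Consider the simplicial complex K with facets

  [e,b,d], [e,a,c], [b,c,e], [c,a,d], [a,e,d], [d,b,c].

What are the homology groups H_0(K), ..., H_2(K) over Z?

Order the vertices as a < b < c < d < e. Listing each simplex with vertices in this order, K has dimension 2 with simplices:

  0-simplices (5): a, b, c, d, e
  1-simplices (9): ac, ad, ae, bc, bd, be, cd, ce, de
  2-simplices (6): acd, ace, ade, bcd, bce, bde

Hence C_0 ≅ Z^5, C_1 ≅ Z^9, C_2 ≅ Z^6.

∂_1: C_1 → C_0 is given by ∂[p,q] = [q] − [p]. For instance
  ∂ce = e − c.
The resulting 5×9 matrix has rank 4, and its Smith normal form has invariant factors (1,1,1,1).

∂_2: C_2 → C_1 acts by ∂[p,q,r] = [q,r] − [p,r] + [p,q]. For instance
  ∂bcd = cd − bd + bc,
  ∂bde = de − be + bd.
The 9×6 boundary matrix has rank 5 and Smith normal form diag(1,1,1,1,1).

Computing H_k = (kernel of ∂_k) / (image of ∂_{k+1}):

  H_0: rank C_0 − rank ∂_1 = 5 − 4 = 1, and the invariant factors of ∂_1 are all 1, so H_0 ≅ Z.
  H_1: rank ker ∂_1 − rank ∂_2 = (9 − 4) − 5 = 0, and the invariant factors of ∂_2 are all 1, so H_1 ≅ 0.
  H_2: rank ker ∂_2 − rank ∂_3 = (6 − 5) − 0 = 1, and there is no ∂_3, so H_2 ≅ Z.

H_0 = Z,  H_1 = 0,  H_2 = Z.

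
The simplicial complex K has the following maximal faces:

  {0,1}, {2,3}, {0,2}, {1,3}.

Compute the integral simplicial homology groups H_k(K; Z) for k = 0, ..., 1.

H_0 ≅ Z,  H_1 ≅ Z.

Order the vertices as 0 < 1 < 2 < 3. Listing each simplex with vertices in this order, K has dimension 1 with simplices:

  0-simplices (4): [0], [1], [2], [3]
  1-simplices (4): [0,1], [0,2], [1,3], [2,3]

giving chain groups C_0 ≅ Z^4, C_1 ≅ Z^4.

∂_1: C_1 → C_0 maps an edge to its endpoints' difference, ∂[p,q] = q − p. For instance
  ∂[0,2] = [2] − [0].
As a 4×4 matrix over Z this has rank 3, with invariant factors (1,1,1).

Computing H_k = (kernel of ∂_k) / (image of ∂_{k+1}):

  H_0: rank C_0 − rank ∂_1 = 4 − 3 = 1, and the invariant factors of ∂_1 are all 1, so H_0 = Z.
  H_1: rank ker ∂_1 − rank ∂_2 = (4 − 3) − 0 = 1, and there is no ∂_2, so H_1 = Z.

As a check, the Euler characteristic is 4 − 4 = 0, which agrees with 1 − 1 = 0.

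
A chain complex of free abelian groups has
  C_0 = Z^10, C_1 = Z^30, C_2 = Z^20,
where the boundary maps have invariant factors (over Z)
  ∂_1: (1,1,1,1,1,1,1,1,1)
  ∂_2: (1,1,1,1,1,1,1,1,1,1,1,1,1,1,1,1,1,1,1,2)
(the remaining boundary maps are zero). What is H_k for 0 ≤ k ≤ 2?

H_0: b_0 = 10 − 0 − 9 = 1; torsion from ∂_1 factors > 1: none. So H_0 = Z.
H_1: b_1 = 30 − 9 − 20 = 1; torsion from ∂_2 factors > 1: [2]. So H_1 = Z ⊕ Z/2.
H_2: b_2 = 20 − 20 − 0 = 0; torsion from ∂_3 factors > 1: none. So H_2 = 0.

H_0 = Z,  H_1 = Z ⊕ Z/2,  H_2 = 0.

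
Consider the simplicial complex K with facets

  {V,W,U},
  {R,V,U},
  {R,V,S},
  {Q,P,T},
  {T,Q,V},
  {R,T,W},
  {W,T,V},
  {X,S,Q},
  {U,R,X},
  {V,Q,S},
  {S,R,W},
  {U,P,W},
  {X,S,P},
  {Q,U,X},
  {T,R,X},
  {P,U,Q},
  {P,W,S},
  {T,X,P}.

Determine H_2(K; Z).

K has 9 vertices, 27 edges, 18 triangles.
rank ∂_2 = 18, rank ∂_3 = 0 ⇒ b_2 = 18 − 18 − 0 = 0. So H_2 ≅ 0.

H_2 = 0.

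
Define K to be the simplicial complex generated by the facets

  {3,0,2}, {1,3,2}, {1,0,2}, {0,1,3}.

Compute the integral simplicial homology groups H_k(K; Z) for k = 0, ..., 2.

Fix the vertex order 0 < 1 < 2 < 3 and write every simplex with vertices in increasing order. Then dim K = 2 and the simplices of K are:

  0-simplices (4): [0], [1], [2], [3]
  1-simplices (6): [0,1], [0,2], [0,3], [1,2], [1,3], [2,3]
  2-simplices (4): [0,1,2], [0,1,3], [0,2,3], [1,2,3]

Hence C_0 ≅ Z^4, C_1 ≅ Z^6, C_2 ≅ Z^4.

∂_1: C_1 → C_0 maps an edge to its endpoints' difference, ∂[p,q] = q − p.
As a 4×6 matrix over Z this has rank 3, with invariant factors (1,1,1).

Boundary ∂_2: C_2 → C_1 maps a triangle to the signed sum of its edges. For instance
  ∂[0,2,3] = [2,3] − [0,3] + [0,2],
  ∂[1,2,3] = [2,3] − [1,3] + [1,2].
This gives a 6×4 integer matrix of rank 3; reducing to Smith normal form yields diagonal entries (1,1,1).

Now H_k = ker ∂_k / im ∂_{k+1}, so:

  H_0: rank C_0 − rank ∂_1 = 4 − 3 = 1, and the invariant factors of ∂_1 are all 1, so H_0 ≅ Z.
  H_1: rank ker ∂_1 − rank ∂_2 = (6 − 3) − 3 = 0, and the invariant factors of ∂_2 are all 1, so H_1 ≅ 0.
  H_2: rank ker ∂_2 − rank ∂_3 = (4 − 3) − 0 = 1, and there is no ∂_3, so H_2 ≅ Z.

H_0 = Z,  H_1 = 0,  H_2 = Z.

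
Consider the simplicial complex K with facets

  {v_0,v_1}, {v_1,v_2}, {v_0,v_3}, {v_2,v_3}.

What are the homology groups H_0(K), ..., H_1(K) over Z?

Order the vertices as v_0 < v_1 < v_2 < v_3. Listing each simplex with vertices in this order, K has dimension 1 with simplices:

  0-simplices (4): [v_0], [v_1], [v_2], [v_3]
  1-simplices (4): [v_0,v_1], [v_0,v_3], [v_1,v_2], [v_2,v_3]

so the chain groups are C_0 ≅ Z^4, C_1 ≅ Z^4.

∂_1: C_1 → C_0 is given by ∂[p,q] = [q] − [p]. For instance
  ∂[v_0,v_3] = [v_3] − [v_0].
This gives a 4×4 integer matrix of rank 3; reducing to Smith normal form yields diagonal entries (1,1,1).

Now H_k = ker ∂_k / im ∂_{k+1}, so:

  H_0: rank C_0 − rank ∂_1 = 4 − 3 = 1, and the invariant factors of ∂_1 are all 1, so H_0 ≅ Z.
  H_1: rank ker ∂_1 − rank ∂_2 = (4 − 3) − 0 = 1, and there is no ∂_2, so H_1 ≅ Z.

As a check, the Euler characteristic is 4 − 4 = 0, which agrees with 1 − 1 = 0.
(K is a triangulation of the circle S^1.)

H_0 ≅ Z,  H_1 ≅ Z.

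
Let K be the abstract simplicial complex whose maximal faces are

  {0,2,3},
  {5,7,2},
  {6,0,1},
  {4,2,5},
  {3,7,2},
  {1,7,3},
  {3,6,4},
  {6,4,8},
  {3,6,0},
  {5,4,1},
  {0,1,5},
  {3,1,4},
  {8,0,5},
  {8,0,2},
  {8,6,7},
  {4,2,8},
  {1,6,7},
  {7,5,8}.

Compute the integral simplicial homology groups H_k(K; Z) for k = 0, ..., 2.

Order the vertices as 0 < 1 < 2 < 3 < 4 < 5 < 6 < 7 < 8. Listing each simplex with vertices in this order, K has dimension 2 with simplices:

  0-simplices (9): [0], [1], [2], [3], [4], [5], [6], [7], [8]
  1-simplices (27): (27 of them)
  2-simplices (18): [0,1,5], [0,1,6], [0,2,3], [0,2,8], [0,3,6], [0,5,8], [1,3,4], [1,3,7], [1,4,5], [1,6,7], [2,3,7], [2,4,5], [2,4,8], [2,5,7], [3,4,6], [4,6,8], [5,7,8], [6,7,8]

so the chain groups are C_0 ≅ Z^9, C_1 ≅ Z^27, C_2 ≅ Z^18.

∂_1: C_1 → C_0 is given by ∂[p,q] = [q] − [p]. For instance
  ∂[2,7] = [7] − [2].
As a 9×27 matrix over Z this has rank 8, with invariant factors (1,1,1,1,1,1,1,1).

Boundary ∂_2: C_2 → C_1 acts by ∂[p,q,r] = [q,r] − [p,r] + [p,q]. For instance
  ∂[2,4,5] = [4,5] − [2,5] + [2,4],
  ∂[1,3,4] = [3,4] − [1,4] + [1,3].
As a 27×18 matrix over Z this has rank 18, with invariant factors (1,1,1,1,1,1,1,1,1,1,1,1,1,1,1,1,1,2).

Computing H_k = (kernel of ∂_k) / (image of ∂_{k+1}):

  H_0: rank C_0 − rank ∂_1 = 9 − 8 = 1, and the invariant factors of ∂_1 are all 1, so H_0 = Z.
  H_1: rank ker ∂_1 − rank ∂_2 = (27 − 8) − 18 = 1, and ∂_2 has invariant factor 2 > 1, so H_1 = Z ⊕ Z/2Z.
  H_2: rank ker ∂_2 − rank ∂_3 = (18 − 18) − 0 = 0, and there is no ∂_3, so H_2 = 0.

As a check, the Euler characteristic is 9 − 27 + 18 = 0, which agrees with 1 − 1 + 0 = 0.

H_0 = Z,  H_1 = Z ⊕ Z/2Z,  H_2 = 0.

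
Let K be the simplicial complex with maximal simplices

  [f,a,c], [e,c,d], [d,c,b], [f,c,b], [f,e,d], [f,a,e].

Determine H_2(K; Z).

H_2 ≅ 0.

Take the total order a < b < c < d < e < f on the vertex set. Then K (dimension 2) consists of the simplices:

  0-simplices (6): a, b, c, d, e, f
  1-simplices (12): ac, ae, af, bc, bd, bf, cd, ce, cf, de, df, ef
  2-simplices (6): acf, aef, bcd, bcf, cde, def

Hence C_0 ≅ Z^6, C_1 ≅ Z^12, C_2 ≅ Z^6.

Boundary ∂_1: C_1 → C_0 maps an edge to its endpoints' difference, ∂[p,q] = q − p.
This gives a 6×12 integer matrix of rank 5; reducing to Smith normal form yields diagonal entries (1,1,1,1,1).

The boundary map ∂_2: C_2 → C_1 maps a triangle to the signed sum of its edges. For instance
  ∂def = ef − df + de,
  ∂cde = de − ce + cd.
The resulting 12×6 matrix has rank 6, and its Smith normal form has invariant factors (1,1,1,1,1,1).

Reading off H_k = ker ∂_k / im ∂_{k+1}:

  H_2: rank ker ∂_2 − rank ∂_3 = (6 − 6) − 0 = 0, and there is no ∂_3, so H_2 ≅ 0.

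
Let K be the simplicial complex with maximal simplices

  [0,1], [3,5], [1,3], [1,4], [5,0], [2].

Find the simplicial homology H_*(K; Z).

H_0 ≅ Z^2,  H_1 ≅ Z.

Order the vertices as 0 < 1 < 2 < 3 < 4 < 5. Listing each simplex with vertices in this order, K has dimension 1 with simplices:

  0-simplices (6): [0], [1], [2], [3], [4], [5]
  1-simplices (5): [0,1], [0,5], [1,3], [1,4], [3,5]

giving chain groups C_0 ≅ Z^6, C_1 ≅ Z^5.

∂_1: C_1 → C_0 is given by ∂[p,q] = [q] − [p].
This gives a 6×5 integer matrix of rank 4; reducing to Smith normal form yields diagonal entries (1,1,1,1).

Now H_k = ker ∂_k / im ∂_{k+1}, so:

  H_0: rank C_0 − rank ∂_1 = 6 − 4 = 2, and the invariant factors of ∂_1 are all 1, so H_0 ≅ Z^2.
  H_1: rank ker ∂_1 − rank ∂_2 = (5 − 4) − 0 = 1, and there is no ∂_2, so H_1 ≅ Z.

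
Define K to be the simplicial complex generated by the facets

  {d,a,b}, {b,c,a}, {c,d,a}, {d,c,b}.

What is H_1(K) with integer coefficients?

Fix the vertex order a < b < c < d and write every simplex with vertices in increasing order. Then dim K = 2 and the simplices of K are:

  0-simplices (4): a, b, c, d
  1-simplices (6): ab, ac, ad, bc, bd, cd
  2-simplices (4): abc, abd, acd, bcd

so the chain groups are C_0 ≅ Z^4, C_1 ≅ Z^6, C_2 ≅ Z^4.

The boundary map ∂_1: C_1 → C_0 is given by ∂[p,q] = [q] − [p]. For instance
  ∂ad = d − a.
As a 4×6 matrix over Z this has rank 3, with invariant factors (1,1,1).

Boundary ∂_2: C_2 → C_1 acts by ∂[p,q,r] = [q,r] − [p,r] + [p,q]. For instance
  ∂abc = bc − ac + ab,
  ∂abd = bd − ad + ab.
The 6×4 boundary matrix has rank 3 and Smith normal form diag(1,1,1).

Reading off H_k = ker ∂_k / im ∂_{k+1}:

  H_1: rank ker ∂_1 − rank ∂_2 = (6 − 3) − 3 = 0, and the invariant factors of ∂_2 are all 1, so H_1 ≅ 0.

H_1 ≅ 0.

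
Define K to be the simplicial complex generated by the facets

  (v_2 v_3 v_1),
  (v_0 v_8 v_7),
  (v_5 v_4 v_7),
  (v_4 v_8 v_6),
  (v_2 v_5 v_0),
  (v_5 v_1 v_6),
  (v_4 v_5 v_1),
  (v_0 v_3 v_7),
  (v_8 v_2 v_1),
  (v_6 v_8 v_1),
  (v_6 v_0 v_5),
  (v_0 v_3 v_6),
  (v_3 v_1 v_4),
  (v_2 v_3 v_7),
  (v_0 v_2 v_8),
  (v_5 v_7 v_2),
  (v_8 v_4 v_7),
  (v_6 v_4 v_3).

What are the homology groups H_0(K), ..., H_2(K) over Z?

Take the total order v_0 < v_1 < v_2 < v_3 < v_4 < v_5 < v_6 < v_7 < v_8 on the vertex set. Then K (dimension 2) consists of the simplices:

  0-simplices (9): [v_0], [v_1], [v_2], [v_3], [v_4], [v_5], [v_6], [v_7], [v_8]
  1-simplices (27): (27 of them)
  2-simplices (18): (18 of them)

Hence C_0 ≅ Z^9, C_1 ≅ Z^27, C_2 ≅ Z^18.

Boundary ∂_1: C_1 → C_0 sends each edge [p,q] (with p < q) to q − p. For instance
  ∂[v_0,v_2] = [v_2] − [v_0].
As a 9×27 matrix over Z this has rank 8, with invariant factors (1,1,1,1,1,1,1,1).

The boundary map ∂_2: C_2 → C_1 acts by ∂[p,q,r] = [q,r] − [p,r] + [p,q]. For instance
  ∂[v_4,v_7,v_8] = [v_7,v_8] − [v_4,v_8] + [v_4,v_7],
  ∂[v_0,v_2,v_8] = [v_2,v_8] − [v_0,v_8] + [v_0,v_2].
This gives a 27×18 integer matrix of rank 18; reducing to Smith normal form yields diagonal entries (1,1,1,1,1,1,1,1,1,1,1,1,1,1,1,1,1,2).

From H_k ≅ ker(∂_k) / im(∂_{k+1}) we obtain:

  H_0: rank C_0 − rank ∂_1 = 9 − 8 = 1, and the invariant factors of ∂_1 are all 1, so H_0 ≅ Z.
  H_1: rank ker ∂_1 − rank ∂_2 = (27 − 8) − 18 = 1, and ∂_2 has invariant factor 2 > 1, so H_1 ≅ Z × Z/2.
  H_2: rank ker ∂_2 − rank ∂_3 = (18 − 18) − 0 = 0, and there is no ∂_3, so H_2 ≅ 0.

H_0 = Z,  H_1 = Z × Z/2,  H_2 = 0.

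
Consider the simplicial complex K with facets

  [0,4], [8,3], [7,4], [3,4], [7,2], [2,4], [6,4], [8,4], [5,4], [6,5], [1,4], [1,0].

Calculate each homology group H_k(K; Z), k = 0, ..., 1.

K has 9 vertices, 12 edges.
rank ∂_0 = 0, rank ∂_1 = 8 ⇒ b_0 = 9 − 0 − 8 = 1; all invariant factors of ∂_1 are 1 so no torsion. So H_0 ≅ Z.
rank ∂_1 = 8, rank ∂_2 = 0 ⇒ b_1 = 12 − 8 − 0 = 4. So H_1 ≅ Z^4.

H_0 = Z,  H_1 = Z^4.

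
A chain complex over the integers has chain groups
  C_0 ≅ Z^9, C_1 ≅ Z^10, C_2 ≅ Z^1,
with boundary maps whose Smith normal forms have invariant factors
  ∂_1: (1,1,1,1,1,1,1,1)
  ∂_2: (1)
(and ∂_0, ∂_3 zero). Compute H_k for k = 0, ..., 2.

H_0 ≅ Z,  H_1 ≅ Z,  H_2 = 0.

H_0: b_0 = 9 − 0 − 8 = 1; torsion from ∂_1 factors > 1: none. So H_0 ≅ Z.
H_1: b_1 = 10 − 8 − 1 = 1; torsion from ∂_2 factors > 1: none. So H_1 ≅ Z.
H_2: b_2 = 1 − 1 − 0 = 0; torsion from ∂_3 factors > 1: none. So H_2 ≅ 0.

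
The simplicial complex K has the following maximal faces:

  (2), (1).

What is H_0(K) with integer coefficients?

Fix the vertex order 1 < 2 and write every simplex with vertices in increasing order. Then dim K = 0 and the simplices of K are:

  0-simplices (2): [1], [2]

so the chain groups are C_0 ≅ Z^2.

Reading off H_k = ker ∂_k / im ∂_{k+1}:

  H_0: rank C_0 − rank ∂_1 = 2 − 0 = 2, and there is no ∂_1, so H_0 = Z^2.

H_0 = Z^2.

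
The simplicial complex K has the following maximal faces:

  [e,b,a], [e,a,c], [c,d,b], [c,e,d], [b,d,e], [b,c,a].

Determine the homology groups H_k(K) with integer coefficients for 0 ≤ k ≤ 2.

H_0 ≅ Z,  H_1 = 0,  H_2 ≅ Z.

Take the total order a < b < c < d < e on the vertex set. Then K (dimension 2) consists of the simplices:

  0-simplices (5): a, b, c, d, e
  1-simplices (9): ab, ac, ae, bc, bd, be, cd, ce, de
  2-simplices (6): abc, abe, ace, bcd, bde, cde

so the chain groups are C_0 ≅ Z^5, C_1 ≅ Z^9, C_2 ≅ Z^6.

The boundary map ∂_1: C_1 → C_0 is given by ∂[p,q] = [q] − [p]. For instance
  ∂ac = c − a.
The 5×9 boundary matrix has rank 4 and Smith normal form diag(1,1,1,1).

Boundary ∂_2: C_2 → C_1 sends each 2-simplex [p,q,r] to [q,r] − [p,r] + [p,q]. For instance
  ∂abe = be − ae + ab,
  ∂cde = de − ce + cd.
The resulting 9×6 matrix has rank 5, and its Smith normal form has invariant factors (1,1,1,1,1).

From H_k ≅ ker(∂_k) / im(∂_{k+1}) we obtain:

  H_0: rank C_0 − rank ∂_1 = 5 − 4 = 1, and the invariant factors of ∂_1 are all 1, so H_0 = Z.
  H_1: rank ker ∂_1 − rank ∂_2 = (9 − 4) − 5 = 0, and the invariant factors of ∂_2 are all 1, so H_1 = 0.
  H_2: rank ker ∂_2 − rank ∂_3 = (6 − 5) − 0 = 1, and there is no ∂_3, so H_2 = Z.

As a check, the Euler characteristic is 5 − 9 + 6 = 2, which agrees with 1 − 0 + 1 = 2.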